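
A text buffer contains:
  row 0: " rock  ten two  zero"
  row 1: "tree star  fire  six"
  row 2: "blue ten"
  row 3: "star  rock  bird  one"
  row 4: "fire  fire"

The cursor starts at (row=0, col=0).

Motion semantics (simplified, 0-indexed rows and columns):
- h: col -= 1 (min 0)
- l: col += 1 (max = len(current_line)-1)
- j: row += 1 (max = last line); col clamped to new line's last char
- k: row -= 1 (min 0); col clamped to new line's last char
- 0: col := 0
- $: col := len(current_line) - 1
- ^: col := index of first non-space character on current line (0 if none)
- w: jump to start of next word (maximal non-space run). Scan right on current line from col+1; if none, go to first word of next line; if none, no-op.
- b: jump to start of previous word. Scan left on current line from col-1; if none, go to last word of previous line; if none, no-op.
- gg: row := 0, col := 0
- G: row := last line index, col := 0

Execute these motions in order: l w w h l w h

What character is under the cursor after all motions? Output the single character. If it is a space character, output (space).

After 1 (l): row=0 col=1 char='r'
After 2 (w): row=0 col=7 char='t'
After 3 (w): row=0 col=11 char='t'
After 4 (h): row=0 col=10 char='_'
After 5 (l): row=0 col=11 char='t'
After 6 (w): row=0 col=16 char='z'
After 7 (h): row=0 col=15 char='_'

Answer: (space)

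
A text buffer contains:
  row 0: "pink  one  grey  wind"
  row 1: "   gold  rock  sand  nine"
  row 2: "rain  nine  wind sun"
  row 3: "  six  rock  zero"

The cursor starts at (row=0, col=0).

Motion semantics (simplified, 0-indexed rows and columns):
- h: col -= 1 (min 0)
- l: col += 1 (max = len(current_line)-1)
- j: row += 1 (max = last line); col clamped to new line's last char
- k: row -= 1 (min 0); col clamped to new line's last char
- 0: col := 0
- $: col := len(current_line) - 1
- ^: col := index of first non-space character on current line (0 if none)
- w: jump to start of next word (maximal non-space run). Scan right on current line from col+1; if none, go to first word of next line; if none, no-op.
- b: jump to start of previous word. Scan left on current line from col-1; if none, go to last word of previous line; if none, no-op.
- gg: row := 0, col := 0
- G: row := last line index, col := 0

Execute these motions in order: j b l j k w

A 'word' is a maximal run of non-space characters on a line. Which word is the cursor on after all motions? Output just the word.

Answer: gold

Derivation:
After 1 (j): row=1 col=0 char='_'
After 2 (b): row=0 col=17 char='w'
After 3 (l): row=0 col=18 char='i'
After 4 (j): row=1 col=18 char='d'
After 5 (k): row=0 col=18 char='i'
After 6 (w): row=1 col=3 char='g'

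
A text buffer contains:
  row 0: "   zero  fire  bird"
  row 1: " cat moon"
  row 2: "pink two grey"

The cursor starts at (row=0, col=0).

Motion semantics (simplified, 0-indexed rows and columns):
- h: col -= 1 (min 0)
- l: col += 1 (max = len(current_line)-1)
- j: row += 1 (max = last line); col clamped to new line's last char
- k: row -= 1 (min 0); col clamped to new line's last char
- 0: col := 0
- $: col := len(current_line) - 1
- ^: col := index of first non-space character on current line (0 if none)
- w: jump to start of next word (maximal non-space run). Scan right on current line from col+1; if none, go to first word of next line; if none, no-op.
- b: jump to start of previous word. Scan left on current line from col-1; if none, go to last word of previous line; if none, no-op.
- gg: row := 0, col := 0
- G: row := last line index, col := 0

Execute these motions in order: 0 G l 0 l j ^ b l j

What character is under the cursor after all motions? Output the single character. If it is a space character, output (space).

After 1 (0): row=0 col=0 char='_'
After 2 (G): row=2 col=0 char='p'
After 3 (l): row=2 col=1 char='i'
After 4 (0): row=2 col=0 char='p'
After 5 (l): row=2 col=1 char='i'
After 6 (j): row=2 col=1 char='i'
After 7 (^): row=2 col=0 char='p'
After 8 (b): row=1 col=5 char='m'
After 9 (l): row=1 col=6 char='o'
After 10 (j): row=2 col=6 char='w'

Answer: w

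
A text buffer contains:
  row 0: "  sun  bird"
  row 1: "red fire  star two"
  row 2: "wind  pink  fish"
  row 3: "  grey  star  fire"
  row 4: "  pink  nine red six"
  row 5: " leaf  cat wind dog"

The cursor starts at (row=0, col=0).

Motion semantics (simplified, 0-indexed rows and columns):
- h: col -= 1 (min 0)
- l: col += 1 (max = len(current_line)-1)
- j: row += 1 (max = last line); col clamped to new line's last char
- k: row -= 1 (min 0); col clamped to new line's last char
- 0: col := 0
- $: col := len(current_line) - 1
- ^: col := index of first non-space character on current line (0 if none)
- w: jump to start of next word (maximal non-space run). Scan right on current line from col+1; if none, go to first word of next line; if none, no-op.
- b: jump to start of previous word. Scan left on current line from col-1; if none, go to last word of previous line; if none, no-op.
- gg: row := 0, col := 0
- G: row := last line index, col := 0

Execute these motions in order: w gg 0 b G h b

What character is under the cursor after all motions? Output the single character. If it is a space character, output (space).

After 1 (w): row=0 col=2 char='s'
After 2 (gg): row=0 col=0 char='_'
After 3 (0): row=0 col=0 char='_'
After 4 (b): row=0 col=0 char='_'
After 5 (G): row=5 col=0 char='_'
After 6 (h): row=5 col=0 char='_'
After 7 (b): row=4 col=17 char='s'

Answer: s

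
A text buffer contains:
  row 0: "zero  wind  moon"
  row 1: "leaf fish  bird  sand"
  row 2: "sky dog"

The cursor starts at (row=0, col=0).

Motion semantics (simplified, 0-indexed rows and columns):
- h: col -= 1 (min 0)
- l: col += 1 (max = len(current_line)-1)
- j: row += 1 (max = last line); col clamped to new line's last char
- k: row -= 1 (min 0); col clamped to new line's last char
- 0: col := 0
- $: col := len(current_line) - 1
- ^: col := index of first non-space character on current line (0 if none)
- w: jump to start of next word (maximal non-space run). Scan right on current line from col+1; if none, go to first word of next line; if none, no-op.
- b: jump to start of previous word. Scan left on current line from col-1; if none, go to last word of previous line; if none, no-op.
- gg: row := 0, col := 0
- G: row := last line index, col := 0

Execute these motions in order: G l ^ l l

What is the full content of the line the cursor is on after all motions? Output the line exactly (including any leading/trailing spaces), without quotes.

Answer: sky dog

Derivation:
After 1 (G): row=2 col=0 char='s'
After 2 (l): row=2 col=1 char='k'
After 3 (^): row=2 col=0 char='s'
After 4 (l): row=2 col=1 char='k'
After 5 (l): row=2 col=2 char='y'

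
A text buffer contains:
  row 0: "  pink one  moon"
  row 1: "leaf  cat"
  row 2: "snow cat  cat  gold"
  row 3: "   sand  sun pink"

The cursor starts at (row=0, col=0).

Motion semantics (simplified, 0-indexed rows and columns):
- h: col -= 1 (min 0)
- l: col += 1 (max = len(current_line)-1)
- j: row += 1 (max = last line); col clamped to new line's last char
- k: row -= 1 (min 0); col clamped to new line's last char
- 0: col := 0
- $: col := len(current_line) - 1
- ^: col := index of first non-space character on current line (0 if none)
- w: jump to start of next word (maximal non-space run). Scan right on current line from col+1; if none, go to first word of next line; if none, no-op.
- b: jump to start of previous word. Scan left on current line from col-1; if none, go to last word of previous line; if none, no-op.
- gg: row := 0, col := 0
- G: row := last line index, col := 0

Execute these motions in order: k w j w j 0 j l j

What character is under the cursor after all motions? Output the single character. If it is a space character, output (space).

After 1 (k): row=0 col=0 char='_'
After 2 (w): row=0 col=2 char='p'
After 3 (j): row=1 col=2 char='a'
After 4 (w): row=1 col=6 char='c'
After 5 (j): row=2 col=6 char='a'
After 6 (0): row=2 col=0 char='s'
After 7 (j): row=3 col=0 char='_'
After 8 (l): row=3 col=1 char='_'
After 9 (j): row=3 col=1 char='_'

Answer: (space)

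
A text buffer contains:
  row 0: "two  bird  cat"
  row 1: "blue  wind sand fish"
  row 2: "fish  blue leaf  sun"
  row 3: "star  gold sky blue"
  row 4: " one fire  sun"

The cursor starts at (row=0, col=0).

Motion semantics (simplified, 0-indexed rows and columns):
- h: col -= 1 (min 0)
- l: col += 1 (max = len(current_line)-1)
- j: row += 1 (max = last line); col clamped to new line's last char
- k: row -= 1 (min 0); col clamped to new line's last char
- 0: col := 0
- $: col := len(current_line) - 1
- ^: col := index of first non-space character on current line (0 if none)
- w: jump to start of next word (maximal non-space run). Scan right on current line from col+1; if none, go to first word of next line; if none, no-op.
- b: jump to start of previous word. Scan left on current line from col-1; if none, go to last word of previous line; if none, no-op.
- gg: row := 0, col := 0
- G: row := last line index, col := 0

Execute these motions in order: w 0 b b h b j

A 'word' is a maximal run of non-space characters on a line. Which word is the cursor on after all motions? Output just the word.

After 1 (w): row=0 col=5 char='b'
After 2 (0): row=0 col=0 char='t'
After 3 (b): row=0 col=0 char='t'
After 4 (b): row=0 col=0 char='t'
After 5 (h): row=0 col=0 char='t'
After 6 (b): row=0 col=0 char='t'
After 7 (j): row=1 col=0 char='b'

Answer: blue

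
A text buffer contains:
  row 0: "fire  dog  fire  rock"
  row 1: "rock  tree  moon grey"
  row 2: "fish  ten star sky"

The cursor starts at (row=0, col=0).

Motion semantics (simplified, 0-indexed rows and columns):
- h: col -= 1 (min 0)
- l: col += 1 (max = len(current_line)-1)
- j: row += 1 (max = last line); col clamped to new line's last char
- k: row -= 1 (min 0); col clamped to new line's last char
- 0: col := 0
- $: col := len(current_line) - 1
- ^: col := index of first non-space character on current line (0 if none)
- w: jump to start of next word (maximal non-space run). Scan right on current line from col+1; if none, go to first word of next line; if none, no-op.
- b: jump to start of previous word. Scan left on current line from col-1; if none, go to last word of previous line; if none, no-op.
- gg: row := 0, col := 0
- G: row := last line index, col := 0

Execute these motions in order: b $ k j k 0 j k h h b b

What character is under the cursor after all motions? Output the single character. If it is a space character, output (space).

After 1 (b): row=0 col=0 char='f'
After 2 ($): row=0 col=20 char='k'
After 3 (k): row=0 col=20 char='k'
After 4 (j): row=1 col=20 char='y'
After 5 (k): row=0 col=20 char='k'
After 6 (0): row=0 col=0 char='f'
After 7 (j): row=1 col=0 char='r'
After 8 (k): row=0 col=0 char='f'
After 9 (h): row=0 col=0 char='f'
After 10 (h): row=0 col=0 char='f'
After 11 (b): row=0 col=0 char='f'
After 12 (b): row=0 col=0 char='f'

Answer: f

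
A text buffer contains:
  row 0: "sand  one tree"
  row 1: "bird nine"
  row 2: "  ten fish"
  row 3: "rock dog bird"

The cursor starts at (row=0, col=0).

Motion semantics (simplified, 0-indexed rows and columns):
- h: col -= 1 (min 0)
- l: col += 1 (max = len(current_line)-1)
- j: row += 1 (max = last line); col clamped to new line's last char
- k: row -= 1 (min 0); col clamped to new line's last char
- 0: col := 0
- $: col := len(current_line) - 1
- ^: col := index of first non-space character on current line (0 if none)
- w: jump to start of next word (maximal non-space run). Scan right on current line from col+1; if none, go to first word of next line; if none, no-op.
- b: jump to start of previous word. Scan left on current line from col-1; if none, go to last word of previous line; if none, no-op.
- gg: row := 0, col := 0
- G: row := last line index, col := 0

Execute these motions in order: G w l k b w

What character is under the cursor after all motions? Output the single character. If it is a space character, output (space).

Answer: f

Derivation:
After 1 (G): row=3 col=0 char='r'
After 2 (w): row=3 col=5 char='d'
After 3 (l): row=3 col=6 char='o'
After 4 (k): row=2 col=6 char='f'
After 5 (b): row=2 col=2 char='t'
After 6 (w): row=2 col=6 char='f'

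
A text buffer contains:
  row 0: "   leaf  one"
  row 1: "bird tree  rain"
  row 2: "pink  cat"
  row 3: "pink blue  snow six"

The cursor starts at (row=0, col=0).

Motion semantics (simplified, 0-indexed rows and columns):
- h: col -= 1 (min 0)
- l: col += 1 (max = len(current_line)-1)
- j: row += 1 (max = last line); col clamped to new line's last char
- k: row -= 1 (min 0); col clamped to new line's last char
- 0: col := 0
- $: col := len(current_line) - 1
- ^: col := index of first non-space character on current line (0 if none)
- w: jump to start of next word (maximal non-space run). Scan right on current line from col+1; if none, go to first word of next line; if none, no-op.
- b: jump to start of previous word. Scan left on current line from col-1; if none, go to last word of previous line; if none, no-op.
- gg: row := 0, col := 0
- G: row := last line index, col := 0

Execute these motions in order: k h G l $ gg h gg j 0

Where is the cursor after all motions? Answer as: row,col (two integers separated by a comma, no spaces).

Answer: 1,0

Derivation:
After 1 (k): row=0 col=0 char='_'
After 2 (h): row=0 col=0 char='_'
After 3 (G): row=3 col=0 char='p'
After 4 (l): row=3 col=1 char='i'
After 5 ($): row=3 col=18 char='x'
After 6 (gg): row=0 col=0 char='_'
After 7 (h): row=0 col=0 char='_'
After 8 (gg): row=0 col=0 char='_'
After 9 (j): row=1 col=0 char='b'
After 10 (0): row=1 col=0 char='b'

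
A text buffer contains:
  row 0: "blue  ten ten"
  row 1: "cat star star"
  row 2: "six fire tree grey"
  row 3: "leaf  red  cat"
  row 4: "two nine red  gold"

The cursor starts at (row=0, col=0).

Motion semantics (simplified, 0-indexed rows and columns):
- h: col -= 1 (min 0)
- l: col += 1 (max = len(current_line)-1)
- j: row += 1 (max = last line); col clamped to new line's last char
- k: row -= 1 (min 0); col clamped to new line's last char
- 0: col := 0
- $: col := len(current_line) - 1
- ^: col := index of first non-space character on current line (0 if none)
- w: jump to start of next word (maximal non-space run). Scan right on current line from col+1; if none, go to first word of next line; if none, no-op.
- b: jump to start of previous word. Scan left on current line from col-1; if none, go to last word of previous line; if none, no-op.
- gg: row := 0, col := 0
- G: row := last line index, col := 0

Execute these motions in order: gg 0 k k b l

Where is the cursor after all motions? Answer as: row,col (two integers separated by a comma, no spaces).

Answer: 0,1

Derivation:
After 1 (gg): row=0 col=0 char='b'
After 2 (0): row=0 col=0 char='b'
After 3 (k): row=0 col=0 char='b'
After 4 (k): row=0 col=0 char='b'
After 5 (b): row=0 col=0 char='b'
After 6 (l): row=0 col=1 char='l'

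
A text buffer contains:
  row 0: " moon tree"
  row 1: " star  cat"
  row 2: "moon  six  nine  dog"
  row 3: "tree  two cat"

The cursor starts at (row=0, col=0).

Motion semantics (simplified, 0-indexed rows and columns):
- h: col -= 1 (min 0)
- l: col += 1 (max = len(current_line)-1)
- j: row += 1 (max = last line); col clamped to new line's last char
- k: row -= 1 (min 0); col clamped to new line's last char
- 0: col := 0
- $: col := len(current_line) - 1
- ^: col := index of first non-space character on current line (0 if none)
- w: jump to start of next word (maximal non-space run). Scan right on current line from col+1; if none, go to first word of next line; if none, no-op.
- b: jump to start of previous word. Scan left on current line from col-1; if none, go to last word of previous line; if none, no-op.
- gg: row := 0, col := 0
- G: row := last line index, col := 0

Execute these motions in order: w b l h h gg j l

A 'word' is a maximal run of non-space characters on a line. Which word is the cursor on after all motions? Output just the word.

Answer: star

Derivation:
After 1 (w): row=0 col=1 char='m'
After 2 (b): row=0 col=1 char='m'
After 3 (l): row=0 col=2 char='o'
After 4 (h): row=0 col=1 char='m'
After 5 (h): row=0 col=0 char='_'
After 6 (gg): row=0 col=0 char='_'
After 7 (j): row=1 col=0 char='_'
After 8 (l): row=1 col=1 char='s'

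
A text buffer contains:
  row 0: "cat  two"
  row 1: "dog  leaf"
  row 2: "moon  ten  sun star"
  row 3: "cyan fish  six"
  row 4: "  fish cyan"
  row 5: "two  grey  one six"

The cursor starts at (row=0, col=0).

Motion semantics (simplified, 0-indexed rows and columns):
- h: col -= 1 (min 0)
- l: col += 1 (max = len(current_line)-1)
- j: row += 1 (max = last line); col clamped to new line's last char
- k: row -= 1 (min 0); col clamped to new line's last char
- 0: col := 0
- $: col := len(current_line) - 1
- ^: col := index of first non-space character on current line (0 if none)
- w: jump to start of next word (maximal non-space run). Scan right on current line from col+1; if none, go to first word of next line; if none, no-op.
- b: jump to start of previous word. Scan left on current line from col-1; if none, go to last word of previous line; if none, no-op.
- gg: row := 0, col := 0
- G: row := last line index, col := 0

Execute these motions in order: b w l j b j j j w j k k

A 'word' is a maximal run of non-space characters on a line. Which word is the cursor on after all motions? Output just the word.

After 1 (b): row=0 col=0 char='c'
After 2 (w): row=0 col=5 char='t'
After 3 (l): row=0 col=6 char='w'
After 4 (j): row=1 col=6 char='e'
After 5 (b): row=1 col=5 char='l'
After 6 (j): row=2 col=5 char='_'
After 7 (j): row=3 col=5 char='f'
After 8 (j): row=4 col=5 char='h'
After 9 (w): row=4 col=7 char='c'
After 10 (j): row=5 col=7 char='e'
After 11 (k): row=4 col=7 char='c'
After 12 (k): row=3 col=7 char='s'

Answer: fish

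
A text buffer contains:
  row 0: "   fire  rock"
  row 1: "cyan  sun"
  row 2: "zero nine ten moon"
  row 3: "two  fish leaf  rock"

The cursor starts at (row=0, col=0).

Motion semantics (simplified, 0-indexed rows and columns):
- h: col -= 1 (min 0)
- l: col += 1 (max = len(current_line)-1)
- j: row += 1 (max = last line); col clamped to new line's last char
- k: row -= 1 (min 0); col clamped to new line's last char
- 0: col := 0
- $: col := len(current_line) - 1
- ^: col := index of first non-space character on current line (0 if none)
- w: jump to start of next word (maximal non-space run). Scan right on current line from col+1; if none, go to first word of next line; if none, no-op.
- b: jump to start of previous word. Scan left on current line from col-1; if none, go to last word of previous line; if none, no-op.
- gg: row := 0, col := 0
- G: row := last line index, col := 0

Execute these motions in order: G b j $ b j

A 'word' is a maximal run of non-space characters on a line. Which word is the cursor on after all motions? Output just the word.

Answer: rock

Derivation:
After 1 (G): row=3 col=0 char='t'
After 2 (b): row=2 col=14 char='m'
After 3 (j): row=3 col=14 char='_'
After 4 ($): row=3 col=19 char='k'
After 5 (b): row=3 col=16 char='r'
After 6 (j): row=3 col=16 char='r'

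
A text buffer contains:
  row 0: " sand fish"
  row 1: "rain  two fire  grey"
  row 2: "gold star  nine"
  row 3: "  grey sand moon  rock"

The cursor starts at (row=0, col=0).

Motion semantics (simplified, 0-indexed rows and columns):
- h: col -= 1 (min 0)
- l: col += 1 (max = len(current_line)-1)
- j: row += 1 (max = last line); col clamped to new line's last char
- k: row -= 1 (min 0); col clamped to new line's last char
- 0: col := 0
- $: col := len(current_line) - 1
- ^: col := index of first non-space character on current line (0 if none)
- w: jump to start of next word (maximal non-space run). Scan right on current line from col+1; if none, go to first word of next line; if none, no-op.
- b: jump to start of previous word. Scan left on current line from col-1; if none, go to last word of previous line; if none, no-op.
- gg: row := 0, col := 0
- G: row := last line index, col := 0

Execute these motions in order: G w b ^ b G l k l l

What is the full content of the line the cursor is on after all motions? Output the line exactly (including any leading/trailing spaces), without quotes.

After 1 (G): row=3 col=0 char='_'
After 2 (w): row=3 col=2 char='g'
After 3 (b): row=2 col=11 char='n'
After 4 (^): row=2 col=0 char='g'
After 5 (b): row=1 col=16 char='g'
After 6 (G): row=3 col=0 char='_'
After 7 (l): row=3 col=1 char='_'
After 8 (k): row=2 col=1 char='o'
After 9 (l): row=2 col=2 char='l'
After 10 (l): row=2 col=3 char='d'

Answer: gold star  nine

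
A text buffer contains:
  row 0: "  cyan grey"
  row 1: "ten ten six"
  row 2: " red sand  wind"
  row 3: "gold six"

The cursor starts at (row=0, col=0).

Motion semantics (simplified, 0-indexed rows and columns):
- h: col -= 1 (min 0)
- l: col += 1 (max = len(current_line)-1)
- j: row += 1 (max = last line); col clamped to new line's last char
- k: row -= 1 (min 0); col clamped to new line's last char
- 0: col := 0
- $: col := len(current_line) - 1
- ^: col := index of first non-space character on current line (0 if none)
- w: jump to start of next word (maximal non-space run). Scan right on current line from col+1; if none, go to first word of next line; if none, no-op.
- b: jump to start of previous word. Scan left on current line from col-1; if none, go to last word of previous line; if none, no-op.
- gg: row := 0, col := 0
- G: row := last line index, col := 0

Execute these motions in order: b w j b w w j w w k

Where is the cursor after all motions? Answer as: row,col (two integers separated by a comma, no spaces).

After 1 (b): row=0 col=0 char='_'
After 2 (w): row=0 col=2 char='c'
After 3 (j): row=1 col=2 char='n'
After 4 (b): row=1 col=0 char='t'
After 5 (w): row=1 col=4 char='t'
After 6 (w): row=1 col=8 char='s'
After 7 (j): row=2 col=8 char='d'
After 8 (w): row=2 col=11 char='w'
After 9 (w): row=3 col=0 char='g'
After 10 (k): row=2 col=0 char='_'

Answer: 2,0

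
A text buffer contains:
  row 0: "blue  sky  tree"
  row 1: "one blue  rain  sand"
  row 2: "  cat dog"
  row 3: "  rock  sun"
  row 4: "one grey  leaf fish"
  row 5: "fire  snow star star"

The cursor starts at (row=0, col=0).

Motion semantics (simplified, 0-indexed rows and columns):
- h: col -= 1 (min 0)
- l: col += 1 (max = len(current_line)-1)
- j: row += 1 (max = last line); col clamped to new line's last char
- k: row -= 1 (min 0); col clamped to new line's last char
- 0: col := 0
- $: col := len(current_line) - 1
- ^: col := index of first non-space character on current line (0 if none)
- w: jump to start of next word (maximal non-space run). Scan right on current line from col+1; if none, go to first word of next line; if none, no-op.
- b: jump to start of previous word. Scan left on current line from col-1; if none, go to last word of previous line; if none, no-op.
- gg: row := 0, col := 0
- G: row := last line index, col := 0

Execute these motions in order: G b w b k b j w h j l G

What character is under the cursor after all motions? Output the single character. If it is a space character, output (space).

Answer: f

Derivation:
After 1 (G): row=5 col=0 char='f'
After 2 (b): row=4 col=15 char='f'
After 3 (w): row=5 col=0 char='f'
After 4 (b): row=4 col=15 char='f'
After 5 (k): row=3 col=10 char='n'
After 6 (b): row=3 col=8 char='s'
After 7 (j): row=4 col=8 char='_'
After 8 (w): row=4 col=10 char='l'
After 9 (h): row=4 col=9 char='_'
After 10 (j): row=5 col=9 char='w'
After 11 (l): row=5 col=10 char='_'
After 12 (G): row=5 col=0 char='f'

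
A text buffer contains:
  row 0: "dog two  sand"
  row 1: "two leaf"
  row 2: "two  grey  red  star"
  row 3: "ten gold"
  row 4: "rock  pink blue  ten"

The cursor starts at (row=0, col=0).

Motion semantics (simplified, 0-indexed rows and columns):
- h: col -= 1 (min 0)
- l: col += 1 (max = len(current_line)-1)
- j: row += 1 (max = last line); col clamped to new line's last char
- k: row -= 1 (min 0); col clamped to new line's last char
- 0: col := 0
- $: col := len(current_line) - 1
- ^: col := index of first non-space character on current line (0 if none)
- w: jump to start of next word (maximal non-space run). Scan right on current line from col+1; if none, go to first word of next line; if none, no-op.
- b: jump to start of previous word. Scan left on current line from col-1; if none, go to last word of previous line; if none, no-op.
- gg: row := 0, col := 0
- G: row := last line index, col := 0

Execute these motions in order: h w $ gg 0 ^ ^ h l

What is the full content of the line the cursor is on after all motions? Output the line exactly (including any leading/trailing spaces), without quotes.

Answer: dog two  sand

Derivation:
After 1 (h): row=0 col=0 char='d'
After 2 (w): row=0 col=4 char='t'
After 3 ($): row=0 col=12 char='d'
After 4 (gg): row=0 col=0 char='d'
After 5 (0): row=0 col=0 char='d'
After 6 (^): row=0 col=0 char='d'
After 7 (^): row=0 col=0 char='d'
After 8 (h): row=0 col=0 char='d'
After 9 (l): row=0 col=1 char='o'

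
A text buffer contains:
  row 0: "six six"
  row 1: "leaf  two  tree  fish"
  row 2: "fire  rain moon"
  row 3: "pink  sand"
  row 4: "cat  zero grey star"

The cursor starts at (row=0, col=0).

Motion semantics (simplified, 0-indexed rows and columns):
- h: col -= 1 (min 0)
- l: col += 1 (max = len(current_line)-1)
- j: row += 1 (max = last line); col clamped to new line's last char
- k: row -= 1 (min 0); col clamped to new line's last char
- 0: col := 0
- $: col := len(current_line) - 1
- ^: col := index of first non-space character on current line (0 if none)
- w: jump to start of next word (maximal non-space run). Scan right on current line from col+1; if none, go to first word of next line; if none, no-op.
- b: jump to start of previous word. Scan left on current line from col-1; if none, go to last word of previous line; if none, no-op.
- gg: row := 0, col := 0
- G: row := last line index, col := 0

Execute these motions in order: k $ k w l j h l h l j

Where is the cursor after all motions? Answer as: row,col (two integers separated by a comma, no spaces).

Answer: 3,1

Derivation:
After 1 (k): row=0 col=0 char='s'
After 2 ($): row=0 col=6 char='x'
After 3 (k): row=0 col=6 char='x'
After 4 (w): row=1 col=0 char='l'
After 5 (l): row=1 col=1 char='e'
After 6 (j): row=2 col=1 char='i'
After 7 (h): row=2 col=0 char='f'
After 8 (l): row=2 col=1 char='i'
After 9 (h): row=2 col=0 char='f'
After 10 (l): row=2 col=1 char='i'
After 11 (j): row=3 col=1 char='i'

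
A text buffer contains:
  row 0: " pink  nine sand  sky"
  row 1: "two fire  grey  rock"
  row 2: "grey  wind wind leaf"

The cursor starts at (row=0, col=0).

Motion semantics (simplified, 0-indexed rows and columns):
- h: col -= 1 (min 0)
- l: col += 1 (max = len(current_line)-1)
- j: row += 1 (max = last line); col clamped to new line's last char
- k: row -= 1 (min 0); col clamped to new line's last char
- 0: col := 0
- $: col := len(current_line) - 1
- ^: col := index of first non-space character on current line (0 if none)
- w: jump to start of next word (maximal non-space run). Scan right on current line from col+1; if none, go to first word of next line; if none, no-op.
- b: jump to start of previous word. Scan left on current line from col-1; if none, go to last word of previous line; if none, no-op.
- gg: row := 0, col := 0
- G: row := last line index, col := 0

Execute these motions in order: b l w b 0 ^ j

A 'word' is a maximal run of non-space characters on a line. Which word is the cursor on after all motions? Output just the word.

After 1 (b): row=0 col=0 char='_'
After 2 (l): row=0 col=1 char='p'
After 3 (w): row=0 col=7 char='n'
After 4 (b): row=0 col=1 char='p'
After 5 (0): row=0 col=0 char='_'
After 6 (^): row=0 col=1 char='p'
After 7 (j): row=1 col=1 char='w'

Answer: two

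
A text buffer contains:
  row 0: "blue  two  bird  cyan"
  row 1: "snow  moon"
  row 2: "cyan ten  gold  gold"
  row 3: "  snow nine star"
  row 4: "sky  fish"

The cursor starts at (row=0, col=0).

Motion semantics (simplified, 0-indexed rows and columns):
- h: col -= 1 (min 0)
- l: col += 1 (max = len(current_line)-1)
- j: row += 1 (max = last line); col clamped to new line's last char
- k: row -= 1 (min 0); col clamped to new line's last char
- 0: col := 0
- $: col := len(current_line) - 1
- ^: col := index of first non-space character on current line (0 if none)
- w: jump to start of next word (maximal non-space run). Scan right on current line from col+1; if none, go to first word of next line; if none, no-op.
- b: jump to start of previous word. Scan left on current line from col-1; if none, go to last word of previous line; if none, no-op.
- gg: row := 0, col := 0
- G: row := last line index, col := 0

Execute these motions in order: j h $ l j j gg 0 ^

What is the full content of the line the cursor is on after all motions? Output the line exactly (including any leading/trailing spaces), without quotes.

Answer: blue  two  bird  cyan

Derivation:
After 1 (j): row=1 col=0 char='s'
After 2 (h): row=1 col=0 char='s'
After 3 ($): row=1 col=9 char='n'
After 4 (l): row=1 col=9 char='n'
After 5 (j): row=2 col=9 char='_'
After 6 (j): row=3 col=9 char='n'
After 7 (gg): row=0 col=0 char='b'
After 8 (0): row=0 col=0 char='b'
After 9 (^): row=0 col=0 char='b'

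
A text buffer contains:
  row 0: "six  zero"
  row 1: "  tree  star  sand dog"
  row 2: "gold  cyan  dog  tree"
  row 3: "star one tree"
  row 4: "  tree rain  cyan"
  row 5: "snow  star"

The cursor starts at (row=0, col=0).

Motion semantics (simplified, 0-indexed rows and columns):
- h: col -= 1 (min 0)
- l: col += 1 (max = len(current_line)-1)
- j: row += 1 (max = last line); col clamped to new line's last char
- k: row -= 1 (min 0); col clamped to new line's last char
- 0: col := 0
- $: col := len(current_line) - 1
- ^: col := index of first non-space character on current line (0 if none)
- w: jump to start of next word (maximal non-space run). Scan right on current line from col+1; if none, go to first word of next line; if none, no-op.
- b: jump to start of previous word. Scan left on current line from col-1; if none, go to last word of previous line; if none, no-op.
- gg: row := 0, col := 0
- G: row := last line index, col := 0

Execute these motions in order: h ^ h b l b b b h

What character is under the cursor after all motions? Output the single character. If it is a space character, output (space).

After 1 (h): row=0 col=0 char='s'
After 2 (^): row=0 col=0 char='s'
After 3 (h): row=0 col=0 char='s'
After 4 (b): row=0 col=0 char='s'
After 5 (l): row=0 col=1 char='i'
After 6 (b): row=0 col=0 char='s'
After 7 (b): row=0 col=0 char='s'
After 8 (b): row=0 col=0 char='s'
After 9 (h): row=0 col=0 char='s'

Answer: s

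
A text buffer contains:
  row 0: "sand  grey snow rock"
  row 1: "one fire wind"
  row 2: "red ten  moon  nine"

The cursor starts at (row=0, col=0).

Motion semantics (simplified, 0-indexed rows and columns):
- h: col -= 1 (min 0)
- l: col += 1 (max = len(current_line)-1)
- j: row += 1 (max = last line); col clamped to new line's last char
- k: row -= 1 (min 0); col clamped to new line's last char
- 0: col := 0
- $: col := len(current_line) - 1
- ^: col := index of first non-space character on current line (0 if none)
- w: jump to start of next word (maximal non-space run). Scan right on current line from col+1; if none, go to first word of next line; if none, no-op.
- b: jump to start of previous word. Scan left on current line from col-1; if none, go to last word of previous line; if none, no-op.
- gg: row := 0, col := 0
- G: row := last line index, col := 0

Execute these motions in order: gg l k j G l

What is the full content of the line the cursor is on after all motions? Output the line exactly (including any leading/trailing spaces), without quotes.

After 1 (gg): row=0 col=0 char='s'
After 2 (l): row=0 col=1 char='a'
After 3 (k): row=0 col=1 char='a'
After 4 (j): row=1 col=1 char='n'
After 5 (G): row=2 col=0 char='r'
After 6 (l): row=2 col=1 char='e'

Answer: red ten  moon  nine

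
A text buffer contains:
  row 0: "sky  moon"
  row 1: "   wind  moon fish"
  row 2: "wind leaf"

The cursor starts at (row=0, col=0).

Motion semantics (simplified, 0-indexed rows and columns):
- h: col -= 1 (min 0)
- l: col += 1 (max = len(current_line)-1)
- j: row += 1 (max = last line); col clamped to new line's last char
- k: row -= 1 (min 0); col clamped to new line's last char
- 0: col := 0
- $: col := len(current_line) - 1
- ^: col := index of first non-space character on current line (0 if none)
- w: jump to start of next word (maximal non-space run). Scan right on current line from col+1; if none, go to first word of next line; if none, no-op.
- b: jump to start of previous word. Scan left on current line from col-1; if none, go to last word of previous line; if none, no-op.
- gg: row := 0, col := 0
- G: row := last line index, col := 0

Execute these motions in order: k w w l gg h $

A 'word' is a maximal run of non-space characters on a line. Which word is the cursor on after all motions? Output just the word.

After 1 (k): row=0 col=0 char='s'
After 2 (w): row=0 col=5 char='m'
After 3 (w): row=1 col=3 char='w'
After 4 (l): row=1 col=4 char='i'
After 5 (gg): row=0 col=0 char='s'
After 6 (h): row=0 col=0 char='s'
After 7 ($): row=0 col=8 char='n'

Answer: moon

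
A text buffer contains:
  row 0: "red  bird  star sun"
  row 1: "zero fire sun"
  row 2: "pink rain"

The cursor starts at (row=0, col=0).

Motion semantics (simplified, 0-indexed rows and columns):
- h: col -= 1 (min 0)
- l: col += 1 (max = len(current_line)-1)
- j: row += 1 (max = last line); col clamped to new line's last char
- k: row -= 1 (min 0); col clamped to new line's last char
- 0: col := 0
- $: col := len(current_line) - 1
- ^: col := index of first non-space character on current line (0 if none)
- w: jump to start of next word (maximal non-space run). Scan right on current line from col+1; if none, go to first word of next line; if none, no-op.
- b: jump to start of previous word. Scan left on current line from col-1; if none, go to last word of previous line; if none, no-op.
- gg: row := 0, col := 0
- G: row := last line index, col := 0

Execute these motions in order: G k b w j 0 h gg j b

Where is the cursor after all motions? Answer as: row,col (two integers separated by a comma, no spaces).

After 1 (G): row=2 col=0 char='p'
After 2 (k): row=1 col=0 char='z'
After 3 (b): row=0 col=16 char='s'
After 4 (w): row=1 col=0 char='z'
After 5 (j): row=2 col=0 char='p'
After 6 (0): row=2 col=0 char='p'
After 7 (h): row=2 col=0 char='p'
After 8 (gg): row=0 col=0 char='r'
After 9 (j): row=1 col=0 char='z'
After 10 (b): row=0 col=16 char='s'

Answer: 0,16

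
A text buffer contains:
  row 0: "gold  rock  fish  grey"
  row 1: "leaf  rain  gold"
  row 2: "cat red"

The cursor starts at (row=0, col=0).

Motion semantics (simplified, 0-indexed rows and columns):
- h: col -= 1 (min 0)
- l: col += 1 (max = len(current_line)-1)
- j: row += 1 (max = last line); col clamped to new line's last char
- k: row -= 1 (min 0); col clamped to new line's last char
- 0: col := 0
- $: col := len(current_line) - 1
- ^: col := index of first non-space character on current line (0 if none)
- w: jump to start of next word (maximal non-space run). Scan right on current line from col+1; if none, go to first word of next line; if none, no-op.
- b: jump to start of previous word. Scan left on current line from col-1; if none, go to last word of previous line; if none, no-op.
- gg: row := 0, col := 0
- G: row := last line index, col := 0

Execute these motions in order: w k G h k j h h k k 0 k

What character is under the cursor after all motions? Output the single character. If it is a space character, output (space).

After 1 (w): row=0 col=6 char='r'
After 2 (k): row=0 col=6 char='r'
After 3 (G): row=2 col=0 char='c'
After 4 (h): row=2 col=0 char='c'
After 5 (k): row=1 col=0 char='l'
After 6 (j): row=2 col=0 char='c'
After 7 (h): row=2 col=0 char='c'
After 8 (h): row=2 col=0 char='c'
After 9 (k): row=1 col=0 char='l'
After 10 (k): row=0 col=0 char='g'
After 11 (0): row=0 col=0 char='g'
After 12 (k): row=0 col=0 char='g'

Answer: g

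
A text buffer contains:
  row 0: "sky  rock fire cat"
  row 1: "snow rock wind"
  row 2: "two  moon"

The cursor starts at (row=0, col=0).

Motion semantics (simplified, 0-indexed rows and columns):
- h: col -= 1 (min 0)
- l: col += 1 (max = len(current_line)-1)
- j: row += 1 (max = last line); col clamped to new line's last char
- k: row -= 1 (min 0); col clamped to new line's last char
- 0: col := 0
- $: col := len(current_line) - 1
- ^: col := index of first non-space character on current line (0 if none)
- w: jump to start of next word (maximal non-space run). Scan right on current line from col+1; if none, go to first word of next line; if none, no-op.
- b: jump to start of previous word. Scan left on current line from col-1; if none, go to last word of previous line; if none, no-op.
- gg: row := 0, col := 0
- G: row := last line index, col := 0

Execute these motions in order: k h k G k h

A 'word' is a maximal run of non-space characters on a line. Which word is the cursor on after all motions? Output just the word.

After 1 (k): row=0 col=0 char='s'
After 2 (h): row=0 col=0 char='s'
After 3 (k): row=0 col=0 char='s'
After 4 (G): row=2 col=0 char='t'
After 5 (k): row=1 col=0 char='s'
After 6 (h): row=1 col=0 char='s'

Answer: snow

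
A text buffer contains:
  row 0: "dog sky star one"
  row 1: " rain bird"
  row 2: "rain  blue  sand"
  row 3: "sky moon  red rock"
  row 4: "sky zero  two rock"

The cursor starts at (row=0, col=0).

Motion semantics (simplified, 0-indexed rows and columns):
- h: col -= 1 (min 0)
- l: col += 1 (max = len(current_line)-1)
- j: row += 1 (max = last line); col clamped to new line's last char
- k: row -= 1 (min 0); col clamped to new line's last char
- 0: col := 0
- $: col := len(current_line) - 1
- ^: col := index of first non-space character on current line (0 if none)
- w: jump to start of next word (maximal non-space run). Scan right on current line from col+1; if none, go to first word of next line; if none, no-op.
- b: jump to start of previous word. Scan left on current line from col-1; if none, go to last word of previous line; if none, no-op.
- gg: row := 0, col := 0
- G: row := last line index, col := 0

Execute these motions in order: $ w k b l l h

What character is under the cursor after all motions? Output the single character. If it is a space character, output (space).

After 1 ($): row=0 col=15 char='e'
After 2 (w): row=1 col=1 char='r'
After 3 (k): row=0 col=1 char='o'
After 4 (b): row=0 col=0 char='d'
After 5 (l): row=0 col=1 char='o'
After 6 (l): row=0 col=2 char='g'
After 7 (h): row=0 col=1 char='o'

Answer: o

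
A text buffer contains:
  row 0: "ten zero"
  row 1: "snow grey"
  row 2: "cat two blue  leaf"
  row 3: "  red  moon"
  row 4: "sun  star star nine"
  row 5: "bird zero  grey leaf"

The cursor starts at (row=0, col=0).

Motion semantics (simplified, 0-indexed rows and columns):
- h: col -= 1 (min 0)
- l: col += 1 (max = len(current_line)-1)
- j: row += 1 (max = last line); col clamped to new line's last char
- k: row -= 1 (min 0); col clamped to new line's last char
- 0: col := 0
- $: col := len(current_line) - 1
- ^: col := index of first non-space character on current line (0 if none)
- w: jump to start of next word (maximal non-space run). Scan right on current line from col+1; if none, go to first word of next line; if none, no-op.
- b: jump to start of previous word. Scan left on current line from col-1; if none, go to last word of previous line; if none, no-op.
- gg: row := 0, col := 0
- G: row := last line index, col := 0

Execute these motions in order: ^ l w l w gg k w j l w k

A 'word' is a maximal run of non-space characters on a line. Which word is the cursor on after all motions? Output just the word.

After 1 (^): row=0 col=0 char='t'
After 2 (l): row=0 col=1 char='e'
After 3 (w): row=0 col=4 char='z'
After 4 (l): row=0 col=5 char='e'
After 5 (w): row=1 col=0 char='s'
After 6 (gg): row=0 col=0 char='t'
After 7 (k): row=0 col=0 char='t'
After 8 (w): row=0 col=4 char='z'
After 9 (j): row=1 col=4 char='_'
After 10 (l): row=1 col=5 char='g'
After 11 (w): row=2 col=0 char='c'
After 12 (k): row=1 col=0 char='s'

Answer: snow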